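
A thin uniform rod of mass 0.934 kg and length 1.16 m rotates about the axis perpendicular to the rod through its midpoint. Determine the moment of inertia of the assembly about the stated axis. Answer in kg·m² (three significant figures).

I_cm = (1/12)ML² = (1/12)(0.934)(1.16)² = 0.10473 kg·m²; axis through the centre, so I = 0.10473 kg·m².

0.105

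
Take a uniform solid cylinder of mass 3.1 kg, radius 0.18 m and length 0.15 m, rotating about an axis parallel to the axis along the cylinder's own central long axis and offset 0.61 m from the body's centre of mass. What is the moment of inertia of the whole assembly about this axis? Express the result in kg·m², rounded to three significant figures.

I_cm = (1/2)MR² = (1/2)(3.1)(0.18)² = 0.05022 kg·m²; centre at d = 0.61 m, so the parallel axis theorem gives I = 0.05022 + (3.1)(0.61)² = 1.2037 kg·m².

1.20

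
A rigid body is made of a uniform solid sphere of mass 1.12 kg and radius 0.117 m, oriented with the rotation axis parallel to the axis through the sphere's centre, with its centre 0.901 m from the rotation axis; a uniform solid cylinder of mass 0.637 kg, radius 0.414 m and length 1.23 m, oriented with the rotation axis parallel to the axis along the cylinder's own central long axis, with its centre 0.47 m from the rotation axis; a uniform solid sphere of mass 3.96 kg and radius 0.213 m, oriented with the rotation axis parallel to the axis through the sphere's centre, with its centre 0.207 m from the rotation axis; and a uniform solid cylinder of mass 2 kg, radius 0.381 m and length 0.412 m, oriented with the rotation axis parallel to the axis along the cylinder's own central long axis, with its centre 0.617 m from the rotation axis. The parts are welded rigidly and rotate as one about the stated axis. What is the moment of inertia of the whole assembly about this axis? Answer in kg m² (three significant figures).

2.26

Solid sphere: I_cm = (2/5)MR² = (2/5)(1.12)(0.117)² = 0.0061327 kg m²; centre at d = 0.901 m, so the parallel axis theorem gives I = 0.0061327 + (1.12)(0.901)² = 0.91535 kg m².
Solid cylinder: I_cm = (1/2)MR² = (1/2)(0.637)(0.414)² = 0.05459 kg m²; centre at d = 0.47 m, so the parallel axis theorem gives I = 0.05459 + (0.637)(0.47)² = 0.1953 kg m².
Solid sphere: I_cm = (2/5)MR² = (2/5)(3.96)(0.213)² = 0.071864 kg m²; centre at d = 0.207 m, so the parallel axis theorem gives I = 0.071864 + (3.96)(0.207)² = 0.24155 kg m².
Solid cylinder: I_cm = (1/2)MR² = (1/2)(2)(0.381)² = 0.14516 kg m²; centre at d = 0.617 m, so the parallel axis theorem gives I = 0.14516 + (2)(0.617)² = 0.90654 kg m².
Total I = 0.91535 + 0.1953 + 0.24155 + 0.90654 = 2.2587 kg m².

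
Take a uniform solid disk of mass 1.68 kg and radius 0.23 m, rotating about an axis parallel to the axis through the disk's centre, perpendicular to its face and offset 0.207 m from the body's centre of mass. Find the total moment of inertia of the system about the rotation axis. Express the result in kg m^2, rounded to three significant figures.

I_cm = (1/2)MR² = (1/2)(1.68)(0.23)² = 0.044436 kg m^2; centre at d = 0.207 m, so the parallel axis theorem gives I = 0.044436 + (1.68)(0.207)² = 0.11642 kg m^2.

0.116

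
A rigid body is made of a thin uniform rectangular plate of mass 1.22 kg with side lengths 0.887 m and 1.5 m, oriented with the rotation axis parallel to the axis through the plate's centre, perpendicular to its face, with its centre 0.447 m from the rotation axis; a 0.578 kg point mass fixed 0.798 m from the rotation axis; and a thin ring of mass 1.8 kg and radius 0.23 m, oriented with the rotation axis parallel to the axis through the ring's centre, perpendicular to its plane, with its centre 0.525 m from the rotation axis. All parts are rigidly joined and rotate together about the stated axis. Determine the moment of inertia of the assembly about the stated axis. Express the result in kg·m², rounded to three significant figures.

1.51

Rectangular plate: I_cm = (1/12)M(a²+b²) = (1/12)(1.22)[(0.887)² + (1.5)²] = 0.30874 kg·m²; centre at d = 0.447 m, so the parallel axis theorem gives I = 0.30874 + (1.22)(0.447)² = 0.55251 kg·m².
Point mass: I_cm = 0; centre at d = 0.798 m, so the parallel axis theorem gives I = 0 + (0.578)(0.798)² = 0.36807 kg·m².
Thin ring: I_cm = MR² = (1.8)(0.23)² = 0.09522 kg·m²; centre at d = 0.525 m, so the parallel axis theorem gives I = 0.09522 + (1.8)(0.525)² = 0.59135 kg·m².
Total I = 0.55251 + 0.36807 + 0.59135 = 1.5119 kg·m².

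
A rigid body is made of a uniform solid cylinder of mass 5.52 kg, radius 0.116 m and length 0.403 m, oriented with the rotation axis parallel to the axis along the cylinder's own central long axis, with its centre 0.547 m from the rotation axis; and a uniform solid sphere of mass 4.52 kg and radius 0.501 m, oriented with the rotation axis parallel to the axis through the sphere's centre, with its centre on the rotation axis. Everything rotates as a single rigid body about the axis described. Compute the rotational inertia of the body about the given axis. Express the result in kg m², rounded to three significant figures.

2.14

Solid cylinder: I_cm = (1/2)MR² = (1/2)(5.52)(0.116)² = 0.037139 kg m²; centre at d = 0.547 m, so the parallel axis theorem gives I = 0.037139 + (5.52)(0.547)² = 1.6888 kg m².
Solid sphere: I_cm = (2/5)MR² = (2/5)(4.52)(0.501)² = 0.45381 kg m²; axis through the centre, so I = 0.45381 kg m².
Total I = 1.6888 + 0.45381 = 2.1426 kg m².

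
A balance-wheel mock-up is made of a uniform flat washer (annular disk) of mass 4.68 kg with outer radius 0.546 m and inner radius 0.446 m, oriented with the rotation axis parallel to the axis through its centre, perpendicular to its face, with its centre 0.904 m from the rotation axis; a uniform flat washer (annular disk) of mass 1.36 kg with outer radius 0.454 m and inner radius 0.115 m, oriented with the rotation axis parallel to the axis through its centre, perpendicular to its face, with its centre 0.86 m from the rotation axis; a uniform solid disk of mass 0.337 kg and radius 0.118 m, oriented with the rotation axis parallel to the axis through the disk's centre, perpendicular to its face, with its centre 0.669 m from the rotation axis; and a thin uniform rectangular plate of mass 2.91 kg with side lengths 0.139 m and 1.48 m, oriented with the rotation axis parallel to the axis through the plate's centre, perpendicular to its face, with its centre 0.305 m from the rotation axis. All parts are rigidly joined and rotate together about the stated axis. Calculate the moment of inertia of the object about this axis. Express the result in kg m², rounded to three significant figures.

Annular disk: I_cm = (1/2)M(R²+r²) = (1/2)(4.68)[(0.546)² + (0.446)²] = 1.1631 kg m²; centre at d = 0.904 m, so the parallel axis theorem gives I = 1.1631 + (4.68)(0.904)² = 4.9876 kg m².
Annular disk: I_cm = (1/2)M(R²+r²) = (1/2)(1.36)[(0.454)² + (0.115)²] = 0.14915 kg m²; centre at d = 0.86 m, so the parallel axis theorem gives I = 0.14915 + (1.36)(0.86)² = 1.155 kg m².
Solid disk: I_cm = (1/2)MR² = (1/2)(0.337)(0.118)² = 0.0023462 kg m²; centre at d = 0.669 m, so the parallel axis theorem gives I = 0.0023462 + (0.337)(0.669)² = 0.15317 kg m².
Rectangular plate: I_cm = (1/12)M(a²+b²) = (1/12)(2.91)[(0.139)² + (1.48)²] = 0.53586 kg m²; centre at d = 0.305 m, so the parallel axis theorem gives I = 0.53586 + (2.91)(0.305)² = 0.80656 kg m².
Total I = 4.9876 + 1.155 + 0.15317 + 0.80656 = 7.1024 kg m².

7.10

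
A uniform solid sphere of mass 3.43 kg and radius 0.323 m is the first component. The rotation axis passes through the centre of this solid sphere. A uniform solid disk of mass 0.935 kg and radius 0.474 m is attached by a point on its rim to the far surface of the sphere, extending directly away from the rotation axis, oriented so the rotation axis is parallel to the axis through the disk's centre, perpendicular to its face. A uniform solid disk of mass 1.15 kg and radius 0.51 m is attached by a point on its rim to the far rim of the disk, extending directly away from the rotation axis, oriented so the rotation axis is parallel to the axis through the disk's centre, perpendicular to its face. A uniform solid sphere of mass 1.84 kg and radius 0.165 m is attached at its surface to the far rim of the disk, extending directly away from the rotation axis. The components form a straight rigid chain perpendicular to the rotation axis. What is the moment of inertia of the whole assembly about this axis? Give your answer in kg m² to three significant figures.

Solid sphere: I_cm = (2/5)MR² = (2/5)(3.43)(0.323)² = 0.14314 kg m²; axis through the centre, so I = 0.14314 kg m².
Solid disk: I_cm = (1/2)MR² = (1/2)(0.935)(0.474)² = 0.10504 kg m²; centre at d = 0.323 + 0.474 = 0.797 m, so I = I_cm + Md² gives I = 0.10504 + (0.935)(0.797)² = 0.69896 kg m².
Solid disk: I_cm = (1/2)MR² = (1/2)(1.15)(0.51)² = 0.14956 kg m²; centre at d = 0.323 + 0.474 + 0.474 + 0.51 = 1.781 m, so I = I_cm + Md² gives I = 0.14956 + (1.15)(1.781)² = 3.7973 kg m².
Solid sphere: I_cm = (2/5)MR² = (2/5)(1.84)(0.165)² = 0.020038 kg m²; centre at d = 0.323 + 0.474 + 0.474 + 0.51 + 0.51 + 0.165 = 2.456 m, so I = I_cm + Md² gives I = 0.020038 + (1.84)(2.456)² = 11.119 kg m².
Total I = 0.14314 + 0.69896 + 3.7973 + 11.119 = 15.758 kg m².

15.8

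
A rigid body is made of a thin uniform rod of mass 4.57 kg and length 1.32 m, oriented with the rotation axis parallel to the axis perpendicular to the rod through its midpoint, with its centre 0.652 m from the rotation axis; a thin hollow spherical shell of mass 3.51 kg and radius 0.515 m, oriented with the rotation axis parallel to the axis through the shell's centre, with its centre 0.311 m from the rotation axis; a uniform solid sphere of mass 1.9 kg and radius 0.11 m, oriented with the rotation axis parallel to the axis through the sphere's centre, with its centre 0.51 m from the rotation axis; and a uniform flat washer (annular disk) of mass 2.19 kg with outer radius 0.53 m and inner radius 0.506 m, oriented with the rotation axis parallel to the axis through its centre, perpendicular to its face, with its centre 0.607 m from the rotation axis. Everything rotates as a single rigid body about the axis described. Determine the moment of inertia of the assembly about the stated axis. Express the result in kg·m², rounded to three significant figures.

5.46

Thin rod: I_cm = (1/12)ML² = (1/12)(4.57)(1.32)² = 0.66356 kg·m²; centre at d = 0.652 m, so the parallel axis theorem gives I = 0.66356 + (4.57)(0.652)² = 2.6063 kg·m².
Spherical shell: I_cm = (2/3)MR² = (2/3)(3.51)(0.515)² = 0.62063 kg·m²; centre at d = 0.311 m, so the parallel axis theorem gives I = 0.62063 + (3.51)(0.311)² = 0.96012 kg·m².
Solid sphere: I_cm = (2/5)MR² = (2/5)(1.9)(0.11)² = 0.009196 kg·m²; centre at d = 0.51 m, so the parallel axis theorem gives I = 0.009196 + (1.9)(0.51)² = 0.50339 kg·m².
Annular disk: I_cm = (1/2)M(R²+r²) = (1/2)(2.19)[(0.53)² + (0.506)²] = 0.58794 kg·m²; centre at d = 0.607 m, so the parallel axis theorem gives I = 0.58794 + (2.19)(0.607)² = 1.3948 kg·m².
Total I = 2.6063 + 0.96012 + 0.50339 + 1.3948 = 5.4646 kg·m².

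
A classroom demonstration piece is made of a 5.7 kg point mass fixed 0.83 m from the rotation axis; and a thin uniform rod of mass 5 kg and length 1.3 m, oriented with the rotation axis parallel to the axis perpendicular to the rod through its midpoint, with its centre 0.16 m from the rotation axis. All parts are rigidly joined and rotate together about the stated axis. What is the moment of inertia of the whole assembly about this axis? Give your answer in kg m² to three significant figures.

Point mass: I_cm = 0; centre at d = 0.83 m, so I = I_cm + Md² gives I = 0 + (5.7)(0.83)² = 3.9267 kg m².
Thin rod: I_cm = (1/12)ML² = (1/12)(5)(1.3)² = 0.70417 kg m²; centre at d = 0.16 m, so I = I_cm + Md² gives I = 0.70417 + (5)(0.16)² = 0.83217 kg m².
Total I = 3.9267 + 0.83217 = 4.7589 kg m².

4.76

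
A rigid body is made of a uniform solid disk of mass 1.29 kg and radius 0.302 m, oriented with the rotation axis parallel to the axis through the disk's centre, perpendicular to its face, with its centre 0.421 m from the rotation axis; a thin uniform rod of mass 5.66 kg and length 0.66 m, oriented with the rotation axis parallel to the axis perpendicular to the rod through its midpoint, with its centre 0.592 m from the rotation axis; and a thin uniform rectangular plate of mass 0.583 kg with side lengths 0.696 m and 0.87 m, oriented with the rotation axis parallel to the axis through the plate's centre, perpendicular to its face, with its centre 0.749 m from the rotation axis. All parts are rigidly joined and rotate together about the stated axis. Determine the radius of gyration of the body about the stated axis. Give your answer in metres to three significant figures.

0.617

Solid disk: I_cm = (1/2)MR² = (1/2)(1.29)(0.302)² = 0.058827 kg m^2; centre at d = 0.421 m, so I = I_cm + Md² gives I = 0.058827 + (1.29)(0.421)² = 0.28747 kg m^2.
Thin rod: I_cm = (1/12)ML² = (1/12)(5.66)(0.66)² = 0.20546 kg m^2; centre at d = 0.592 m, so I = I_cm + Md² gives I = 0.20546 + (5.66)(0.592)² = 2.1891 kg m^2.
Rectangular plate: I_cm = (1/12)M(a²+b²) = (1/12)(0.583)[(0.696)² + (0.87)²] = 0.060307 kg m^2; centre at d = 0.749 m, so I = I_cm + Md² gives I = 0.060307 + (0.583)(0.749)² = 0.38737 kg m^2.
Total I = 2.8639 kg m^2; total mass M = 7.533 kg.
k = √(I/M) = √(2.8639/7.533) = 0.61659 m.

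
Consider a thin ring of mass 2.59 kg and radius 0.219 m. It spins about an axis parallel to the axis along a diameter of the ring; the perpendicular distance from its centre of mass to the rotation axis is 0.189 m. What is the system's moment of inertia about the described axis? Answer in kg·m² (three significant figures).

0.155

I_cm = (1/2)MR² = (1/2)(2.59)(0.219)² = 0.062109 kg·m²; centre at d = 0.189 m, so I = I_cm + Md² gives I = 0.062109 + (2.59)(0.189)² = 0.15463 kg·m².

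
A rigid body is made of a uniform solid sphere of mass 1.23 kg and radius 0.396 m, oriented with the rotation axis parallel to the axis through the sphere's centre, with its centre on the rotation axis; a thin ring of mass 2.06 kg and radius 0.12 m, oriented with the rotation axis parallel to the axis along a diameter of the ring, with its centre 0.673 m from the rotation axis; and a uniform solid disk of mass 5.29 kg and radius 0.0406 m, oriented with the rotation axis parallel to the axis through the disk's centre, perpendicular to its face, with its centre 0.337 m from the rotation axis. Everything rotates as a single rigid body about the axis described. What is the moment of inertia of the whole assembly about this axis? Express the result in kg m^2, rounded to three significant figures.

1.63

Solid sphere: I_cm = (2/5)MR² = (2/5)(1.23)(0.396)² = 0.077153 kg m^2; axis through the centre, so I = 0.077153 kg m^2.
Thin ring: I_cm = (1/2)MR² = (1/2)(2.06)(0.12)² = 0.014832 kg m^2; centre at d = 0.673 m, so the parallel axis theorem gives I = 0.014832 + (2.06)(0.673)² = 0.94787 kg m^2.
Solid disk: I_cm = (1/2)MR² = (1/2)(5.29)(0.0406)² = 0.0043599 kg m^2; centre at d = 0.337 m, so the parallel axis theorem gives I = 0.0043599 + (5.29)(0.337)² = 0.60514 kg m^2.
Total I = 0.077153 + 0.94787 + 0.60514 = 1.6302 kg m^2.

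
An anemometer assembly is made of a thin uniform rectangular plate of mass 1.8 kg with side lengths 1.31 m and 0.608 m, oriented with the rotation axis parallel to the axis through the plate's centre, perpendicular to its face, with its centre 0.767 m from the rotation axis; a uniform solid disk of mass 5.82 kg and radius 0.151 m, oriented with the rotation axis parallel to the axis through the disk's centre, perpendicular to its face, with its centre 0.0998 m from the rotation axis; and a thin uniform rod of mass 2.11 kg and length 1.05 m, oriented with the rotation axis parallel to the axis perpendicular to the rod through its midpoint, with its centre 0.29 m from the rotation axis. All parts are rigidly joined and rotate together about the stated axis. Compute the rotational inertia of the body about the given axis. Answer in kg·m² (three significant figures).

1.87

Rectangular plate: I_cm = (1/12)M(a²+b²) = (1/12)(1.8)[(1.31)² + (0.608)²] = 0.31286 kg·m²; centre at d = 0.767 m, so the parallel axis theorem gives I = 0.31286 + (1.8)(0.767)² = 1.3718 kg·m².
Solid disk: I_cm = (1/2)MR² = (1/2)(5.82)(0.151)² = 0.066351 kg·m²; centre at d = 0.0998 m, so the parallel axis theorem gives I = 0.066351 + (5.82)(0.0998)² = 0.12432 kg·m².
Thin rod: I_cm = (1/12)ML² = (1/12)(2.11)(1.05)² = 0.19386 kg·m²; centre at d = 0.29 m, so the parallel axis theorem gives I = 0.19386 + (2.11)(0.29)² = 0.37131 kg·m².
Total I = 1.3718 + 0.12432 + 0.37131 = 1.8674 kg·m².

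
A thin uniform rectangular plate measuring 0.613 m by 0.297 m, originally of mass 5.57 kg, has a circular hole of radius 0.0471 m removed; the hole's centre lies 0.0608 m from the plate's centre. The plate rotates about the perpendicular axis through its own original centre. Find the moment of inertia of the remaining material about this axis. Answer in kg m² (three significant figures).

0.214

Unpierced body about its centre: I₀ = (1/12)M(a²+b²) = (1/12)(5.57)[(0.613)² + (0.297)²] = 0.21536 kg m².
The removed disk has mass m = M·πr²/(ab) = (5.57)·π(0.0471)²/(0.613·0.297) = 0.21322 kg (same uniform areal density).
Its moment of inertia about the rotation axis (parallel-axis theorem): I_hole = (1/2)mr² + md² = (1/2)(0.21322)(0.0471)² + (0.21322)(0.0608)² = 0.0010247 kg m².
Treating the hole as negative mass, I = I₀ − I_hole = 0.21536 − 0.0010247 = 0.21434 kg m².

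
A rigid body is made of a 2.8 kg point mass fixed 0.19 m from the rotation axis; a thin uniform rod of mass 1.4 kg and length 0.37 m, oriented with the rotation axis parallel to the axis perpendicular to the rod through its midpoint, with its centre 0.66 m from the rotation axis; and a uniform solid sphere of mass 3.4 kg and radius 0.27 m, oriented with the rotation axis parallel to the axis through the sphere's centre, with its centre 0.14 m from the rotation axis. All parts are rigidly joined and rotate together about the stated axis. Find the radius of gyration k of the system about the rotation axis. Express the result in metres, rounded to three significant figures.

0.343

Point mass: I_cm = 0; centre at d = 0.19 m, so I = I_cm + Md² gives I = 0 + (2.8)(0.19)² = 0.10108 kg·m².
Thin rod: I_cm = (1/12)ML² = (1/12)(1.4)(0.37)² = 0.015972 kg·m²; centre at d = 0.66 m, so I = I_cm + Md² gives I = 0.015972 + (1.4)(0.66)² = 0.62581 kg·m².
Solid sphere: I_cm = (2/5)MR² = (2/5)(3.4)(0.27)² = 0.099144 kg·m²; centre at d = 0.14 m, so I = I_cm + Md² gives I = 0.099144 + (3.4)(0.14)² = 0.16578 kg·m².
Total I = 0.89268 kg·m²; total mass M = 7.6 kg.
k = √(I/M) = √(0.89268/7.6) = 0.34272 m.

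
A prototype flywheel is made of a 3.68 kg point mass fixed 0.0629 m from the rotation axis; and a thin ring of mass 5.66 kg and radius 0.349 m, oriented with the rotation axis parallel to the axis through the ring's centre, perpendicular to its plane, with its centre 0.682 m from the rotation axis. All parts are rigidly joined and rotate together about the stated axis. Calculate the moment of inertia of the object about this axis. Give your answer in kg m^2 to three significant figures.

Point mass: I_cm = 0; centre at d = 0.0629 m, so I = I_cm + Md² gives I = 0 + (3.68)(0.0629)² = 0.01456 kg m^2.
Thin ring: I_cm = MR² = (5.66)(0.349)² = 0.68939 kg m^2; centre at d = 0.682 m, so I = I_cm + Md² gives I = 0.68939 + (5.66)(0.682)² = 3.322 kg m^2.
Total I = 0.01456 + 3.322 = 3.3366 kg m^2.

3.34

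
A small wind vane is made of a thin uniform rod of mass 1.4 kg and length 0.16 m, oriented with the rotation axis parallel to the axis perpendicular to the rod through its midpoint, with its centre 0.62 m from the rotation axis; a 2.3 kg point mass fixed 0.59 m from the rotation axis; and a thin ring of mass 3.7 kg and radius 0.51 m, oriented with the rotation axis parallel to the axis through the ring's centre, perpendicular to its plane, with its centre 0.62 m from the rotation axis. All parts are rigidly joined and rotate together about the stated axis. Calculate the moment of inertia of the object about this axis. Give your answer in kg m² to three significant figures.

3.73

Thin rod: I_cm = (1/12)ML² = (1/12)(1.4)(0.16)² = 0.0029867 kg m²; centre at d = 0.62 m, so the parallel axis theorem gives I = 0.0029867 + (1.4)(0.62)² = 0.54115 kg m².
Point mass: I_cm = 0; centre at d = 0.59 m, so the parallel axis theorem gives I = 0 + (2.3)(0.59)² = 0.80063 kg m².
Thin ring: I_cm = MR² = (3.7)(0.51)² = 0.96237 kg m²; centre at d = 0.62 m, so the parallel axis theorem gives I = 0.96237 + (3.7)(0.62)² = 2.3847 kg m².
Total I = 0.54115 + 0.80063 + 2.3847 = 3.7264 kg m².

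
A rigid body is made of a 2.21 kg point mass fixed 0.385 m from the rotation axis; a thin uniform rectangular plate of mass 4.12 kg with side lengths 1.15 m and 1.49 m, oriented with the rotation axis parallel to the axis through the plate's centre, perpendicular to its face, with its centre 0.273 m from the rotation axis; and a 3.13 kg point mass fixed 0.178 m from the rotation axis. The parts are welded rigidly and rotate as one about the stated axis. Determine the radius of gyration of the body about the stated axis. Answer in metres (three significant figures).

Point mass: I_cm = 0; centre at d = 0.385 m, so I = I_cm + Md² gives I = 0 + (2.21)(0.385)² = 0.32758 kg·m².
Rectangular plate: I_cm = (1/12)M(a²+b²) = (1/12)(4.12)[(1.15)² + (1.49)²] = 1.2163 kg·m²; centre at d = 0.273 m, so I = I_cm + Md² gives I = 1.2163 + (4.12)(0.273)² = 1.5234 kg·m².
Point mass: I_cm = 0; centre at d = 0.178 m, so I = I_cm + Md² gives I = 0 + (3.13)(0.178)² = 0.099171 kg·m².
Total I = 1.9501 kg·m²; total mass M = 9.46 kg.
k = √(I/M) = √(1.9501/9.46) = 0.45403 m.

0.454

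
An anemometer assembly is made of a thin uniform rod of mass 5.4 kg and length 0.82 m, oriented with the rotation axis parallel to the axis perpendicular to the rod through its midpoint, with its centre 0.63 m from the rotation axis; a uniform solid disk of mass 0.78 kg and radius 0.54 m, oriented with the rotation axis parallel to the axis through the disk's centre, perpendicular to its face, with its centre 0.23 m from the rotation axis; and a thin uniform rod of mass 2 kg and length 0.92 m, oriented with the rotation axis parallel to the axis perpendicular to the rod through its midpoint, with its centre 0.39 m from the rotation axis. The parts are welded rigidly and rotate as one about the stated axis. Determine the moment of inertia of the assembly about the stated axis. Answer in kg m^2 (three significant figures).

Thin rod: I_cm = (1/12)ML² = (1/12)(5.4)(0.82)² = 0.30258 kg m^2; centre at d = 0.63 m, so I = I_cm + Md² gives I = 0.30258 + (5.4)(0.63)² = 2.4458 kg m^2.
Solid disk: I_cm = (1/2)MR² = (1/2)(0.78)(0.54)² = 0.11372 kg m^2; centre at d = 0.23 m, so I = I_cm + Md² gives I = 0.11372 + (0.78)(0.23)² = 0.15499 kg m^2.
Thin rod: I_cm = (1/12)ML² = (1/12)(2)(0.92)² = 0.14107 kg m^2; centre at d = 0.39 m, so I = I_cm + Md² gives I = 0.14107 + (2)(0.39)² = 0.44527 kg m^2.
Total I = 2.4458 + 0.15499 + 0.44527 = 3.0461 kg m^2.

3.05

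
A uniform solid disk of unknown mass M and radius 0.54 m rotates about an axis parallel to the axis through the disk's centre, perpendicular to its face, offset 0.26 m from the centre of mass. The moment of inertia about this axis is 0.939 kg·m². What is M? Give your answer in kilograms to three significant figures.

I = I_cm + Md² = (1/2)MR² + Md² = M·[0.5·(0.54)² + (0.26)²] = M·0.2134.
So M = 0.939 / 0.2134 = 4.4002 kg.

4.40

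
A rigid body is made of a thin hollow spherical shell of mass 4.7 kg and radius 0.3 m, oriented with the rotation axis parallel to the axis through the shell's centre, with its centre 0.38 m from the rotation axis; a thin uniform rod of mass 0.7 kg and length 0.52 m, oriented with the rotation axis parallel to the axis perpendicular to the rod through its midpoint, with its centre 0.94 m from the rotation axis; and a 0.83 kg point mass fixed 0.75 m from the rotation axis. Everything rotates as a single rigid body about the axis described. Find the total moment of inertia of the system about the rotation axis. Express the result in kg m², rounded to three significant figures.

Spherical shell: I_cm = (2/3)MR² = (2/3)(4.7)(0.3)² = 0.282 kg m²; centre at d = 0.38 m, so the parallel axis theorem gives I = 0.282 + (4.7)(0.38)² = 0.96068 kg m².
Thin rod: I_cm = (1/12)ML² = (1/12)(0.7)(0.52)² = 0.015773 kg m²; centre at d = 0.94 m, so the parallel axis theorem gives I = 0.015773 + (0.7)(0.94)² = 0.63429 kg m².
Point mass: I_cm = 0; centre at d = 0.75 m, so the parallel axis theorem gives I = 0 + (0.83)(0.75)² = 0.46687 kg m².
Total I = 0.96068 + 0.63429 + 0.46687 = 2.0618 kg m².

2.06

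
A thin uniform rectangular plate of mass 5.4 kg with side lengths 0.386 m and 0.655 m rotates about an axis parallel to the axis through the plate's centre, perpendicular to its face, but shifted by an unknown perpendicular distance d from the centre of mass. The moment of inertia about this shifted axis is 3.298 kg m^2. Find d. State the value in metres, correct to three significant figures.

0.750

About the centre-of-mass axis, I_cm = (1/12)M(a²+b²) = (1/12)(5.4)[(0.386)² + (0.655)²] = 0.26011 kg m^2.
Parallel axis theorem: I = I_cm + Md², so Md² = 3.298 − 0.26011 = 3.0379 kg m^2.
d = √(3.0379 / 5.4) = 0.75005 m.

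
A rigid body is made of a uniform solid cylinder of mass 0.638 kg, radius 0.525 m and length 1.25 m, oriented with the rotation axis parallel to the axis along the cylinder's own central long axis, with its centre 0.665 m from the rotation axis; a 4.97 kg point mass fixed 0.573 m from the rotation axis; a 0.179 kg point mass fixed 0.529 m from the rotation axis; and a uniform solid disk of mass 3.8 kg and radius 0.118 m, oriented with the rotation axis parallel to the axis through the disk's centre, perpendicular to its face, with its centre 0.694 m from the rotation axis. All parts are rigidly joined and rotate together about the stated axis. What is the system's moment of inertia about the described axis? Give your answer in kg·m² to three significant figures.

Solid cylinder: I_cm = (1/2)MR² = (1/2)(0.638)(0.525)² = 0.087924 kg·m²; centre at d = 0.665 m, so I = I_cm + Md² gives I = 0.087924 + (0.638)(0.665)² = 0.37006 kg·m².
Point mass: I_cm = 0; centre at d = 0.573 m, so I = I_cm + Md² gives I = 0 + (4.97)(0.573)² = 1.6318 kg·m².
Point mass: I_cm = 0; centre at d = 0.529 m, so I = I_cm + Md² gives I = 0 + (0.179)(0.529)² = 0.050092 kg·m².
Solid disk: I_cm = (1/2)MR² = (1/2)(3.8)(0.118)² = 0.026456 kg·m²; centre at d = 0.694 m, so I = I_cm + Md² gives I = 0.026456 + (3.8)(0.694)² = 1.8567 kg·m².
Total I = 0.37006 + 1.6318 + 0.050092 + 1.8567 = 3.9086 kg·m².

3.91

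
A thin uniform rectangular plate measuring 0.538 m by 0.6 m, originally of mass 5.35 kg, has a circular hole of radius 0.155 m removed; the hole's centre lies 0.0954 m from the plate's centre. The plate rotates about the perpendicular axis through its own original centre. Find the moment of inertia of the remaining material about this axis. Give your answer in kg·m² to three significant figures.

Unpierced body about its centre: I₀ = (1/12)M(a²+b²) = (1/12)(5.35)[(0.538)² + (0.6)²] = 0.28954 kg·m².
The removed disk has mass m = M·πr²/(ab) = (5.35)·π(0.155)²/(0.538·0.6) = 1.2509 kg (same uniform areal density).
Its moment of inertia about the rotation axis (parallel-axis theorem): I_hole = (1/2)mr² + md² = (1/2)(1.2509)(0.155)² + (1.2509)(0.0954)² = 0.026412 kg·m².
Treating the hole as negative mass, I = I₀ − I_hole = 0.28954 − 0.026412 = 0.26313 kg·m².

0.263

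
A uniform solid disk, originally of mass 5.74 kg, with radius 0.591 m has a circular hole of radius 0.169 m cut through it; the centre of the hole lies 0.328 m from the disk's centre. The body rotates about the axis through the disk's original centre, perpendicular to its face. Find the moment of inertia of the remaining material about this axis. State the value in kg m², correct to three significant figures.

0.945

Unpierced body about its centre: I₀ = (1/2)MR² = (1/2)(5.74)(0.591)² = 1.0024 kg m².
The removed disk has mass m = M·(r/R)² = (5.74)(0.169/0.591)² = 0.46936 kg (same uniform areal density).
Its moment of inertia about the rotation axis (parallel-axis theorem): I_hole = (1/2)mr² + md² = (1/2)(0.46936)(0.169)² + (0.46936)(0.328)² = 0.057199 kg m².
Treating the hole as negative mass, I = I₀ − I_hole = 1.0024 − 0.057199 = 0.94524 kg m².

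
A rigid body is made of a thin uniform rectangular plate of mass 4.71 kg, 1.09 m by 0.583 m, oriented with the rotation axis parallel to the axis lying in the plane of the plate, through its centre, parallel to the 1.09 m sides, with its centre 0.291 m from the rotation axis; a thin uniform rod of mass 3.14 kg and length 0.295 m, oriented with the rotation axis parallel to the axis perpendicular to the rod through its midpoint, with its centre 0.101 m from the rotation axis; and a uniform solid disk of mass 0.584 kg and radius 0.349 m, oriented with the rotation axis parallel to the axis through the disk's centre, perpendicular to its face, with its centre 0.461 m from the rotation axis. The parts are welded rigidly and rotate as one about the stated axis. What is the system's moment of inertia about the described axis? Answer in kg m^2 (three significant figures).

0.747

Rectangular plate: I_cm = (1/12)Mb² = (1/12)(4.71)(0.583)² = 0.13341 kg m^2; centre at d = 0.291 m, so the parallel axis theorem gives I = 0.13341 + (4.71)(0.291)² = 0.53225 kg m^2.
Thin rod: I_cm = (1/12)ML² = (1/12)(3.14)(0.295)² = 0.022772 kg m^2; centre at d = 0.101 m, so the parallel axis theorem gives I = 0.022772 + (3.14)(0.101)² = 0.054803 kg m^2.
Solid disk: I_cm = (1/2)MR² = (1/2)(0.584)(0.349)² = 0.035566 kg m^2; centre at d = 0.461 m, so the parallel axis theorem gives I = 0.035566 + (0.584)(0.461)² = 0.15968 kg m^2.
Total I = 0.53225 + 0.054803 + 0.15968 = 0.74673 kg m^2.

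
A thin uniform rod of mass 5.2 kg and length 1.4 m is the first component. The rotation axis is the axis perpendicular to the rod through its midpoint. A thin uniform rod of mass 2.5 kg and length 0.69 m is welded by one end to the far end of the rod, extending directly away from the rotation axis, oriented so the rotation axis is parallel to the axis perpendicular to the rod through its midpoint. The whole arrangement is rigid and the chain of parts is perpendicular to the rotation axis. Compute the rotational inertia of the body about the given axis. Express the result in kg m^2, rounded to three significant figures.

Thin rod: I_cm = (1/12)ML² = (1/12)(5.2)(1.4)² = 0.84933 kg m^2; axis through the centre, so I = 0.84933 kg m^2.
Thin rod: I_cm = (1/12)ML² = (1/12)(2.5)(0.69)² = 0.099187 kg m^2; centre at d = 0.7 + 0.345 = 1.045 m, so the parallel axis theorem gives I = 0.099187 + (2.5)(1.045)² = 2.8292 kg m^2.
Total I = 0.84933 + 2.8292 = 3.6786 kg m^2.

3.68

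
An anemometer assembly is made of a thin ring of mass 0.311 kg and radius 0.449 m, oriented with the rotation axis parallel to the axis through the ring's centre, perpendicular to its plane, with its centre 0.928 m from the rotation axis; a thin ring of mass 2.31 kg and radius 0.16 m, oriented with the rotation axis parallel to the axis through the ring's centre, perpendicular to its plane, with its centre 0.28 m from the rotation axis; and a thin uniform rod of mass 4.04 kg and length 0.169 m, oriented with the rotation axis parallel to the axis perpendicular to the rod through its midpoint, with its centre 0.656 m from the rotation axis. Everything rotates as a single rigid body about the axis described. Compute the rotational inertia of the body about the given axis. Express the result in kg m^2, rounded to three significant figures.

Thin ring: I_cm = MR² = (0.311)(0.449)² = 0.062698 kg m^2; centre at d = 0.928 m, so I = I_cm + Md² gives I = 0.062698 + (0.311)(0.928)² = 0.33053 kg m^2.
Thin ring: I_cm = MR² = (2.31)(0.16)² = 0.059136 kg m^2; centre at d = 0.28 m, so I = I_cm + Md² gives I = 0.059136 + (2.31)(0.28)² = 0.24024 kg m^2.
Thin rod: I_cm = (1/12)ML² = (1/12)(4.04)(0.169)² = 0.0096155 kg m^2; centre at d = 0.656 m, so I = I_cm + Md² gives I = 0.0096155 + (4.04)(0.656)² = 1.7482 kg m^2.
Total I = 0.33053 + 0.24024 + 1.7482 = 2.3189 kg m^2.

2.32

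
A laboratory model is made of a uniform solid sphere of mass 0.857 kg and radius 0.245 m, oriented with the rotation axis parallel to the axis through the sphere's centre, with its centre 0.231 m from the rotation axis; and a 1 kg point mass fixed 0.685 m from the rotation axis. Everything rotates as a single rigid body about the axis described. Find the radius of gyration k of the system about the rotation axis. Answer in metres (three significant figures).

Solid sphere: I_cm = (2/5)MR² = (2/5)(0.857)(0.245)² = 0.020577 kg m²; centre at d = 0.231 m, so I = I_cm + Md² gives I = 0.020577 + (0.857)(0.231)² = 0.066307 kg m².
Point mass: I_cm = 0; centre at d = 0.685 m, so I = I_cm + Md² gives I = 0 + (1)(0.685)² = 0.46923 kg m².
Total I = 0.53553 kg m²; total mass M = 1.857 kg.
k = √(I/M) = √(0.53553/1.857) = 0.53702 m.

0.537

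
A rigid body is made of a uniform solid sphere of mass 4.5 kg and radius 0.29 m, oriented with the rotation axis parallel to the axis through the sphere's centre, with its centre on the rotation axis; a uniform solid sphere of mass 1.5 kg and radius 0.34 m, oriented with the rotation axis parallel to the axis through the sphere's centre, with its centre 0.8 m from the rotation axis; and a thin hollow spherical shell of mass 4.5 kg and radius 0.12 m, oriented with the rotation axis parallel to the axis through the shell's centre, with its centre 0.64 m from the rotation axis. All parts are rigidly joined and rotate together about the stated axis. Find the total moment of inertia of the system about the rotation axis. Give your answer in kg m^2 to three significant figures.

3.07

Solid sphere: I_cm = (2/5)MR² = (2/5)(4.5)(0.29)² = 0.15138 kg m^2; axis through the centre, so I = 0.15138 kg m^2.
Solid sphere: I_cm = (2/5)MR² = (2/5)(1.5)(0.34)² = 0.06936 kg m^2; centre at d = 0.8 m, so I = I_cm + Md² gives I = 0.06936 + (1.5)(0.8)² = 1.0294 kg m^2.
Spherical shell: I_cm = (2/3)MR² = (2/3)(4.5)(0.12)² = 0.0432 kg m^2; centre at d = 0.64 m, so I = I_cm + Md² gives I = 0.0432 + (4.5)(0.64)² = 1.8864 kg m^2.
Total I = 0.15138 + 1.0294 + 1.8864 = 3.0671 kg m^2.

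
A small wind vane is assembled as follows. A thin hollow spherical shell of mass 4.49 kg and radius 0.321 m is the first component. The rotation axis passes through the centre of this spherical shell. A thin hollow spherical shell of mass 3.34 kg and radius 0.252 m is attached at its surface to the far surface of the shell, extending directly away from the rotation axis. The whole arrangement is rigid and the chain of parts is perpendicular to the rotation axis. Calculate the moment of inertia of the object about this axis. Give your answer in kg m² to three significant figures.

Spherical shell: I_cm = (2/3)MR² = (2/3)(4.49)(0.321)² = 0.30844 kg m²; axis through the centre, so I = 0.30844 kg m².
Spherical shell: I_cm = (2/3)MR² = (2/3)(3.34)(0.252)² = 0.1414 kg m²; centre at d = 0.321 + 0.252 = 0.573 m, so I = I_cm + Md² gives I = 0.1414 + (3.34)(0.573)² = 1.238 kg m².
Total I = 0.30844 + 1.238 = 1.5465 kg m².

1.55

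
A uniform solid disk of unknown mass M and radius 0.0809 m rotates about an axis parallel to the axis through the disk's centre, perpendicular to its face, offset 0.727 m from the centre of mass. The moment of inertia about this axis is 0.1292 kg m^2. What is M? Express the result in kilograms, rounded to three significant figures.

0.243

I = I_cm + Md² = (1/2)MR² + Md² = M·[0.5·(0.0809)² + (0.727)²] = M·0.5318.
So M = 0.1292 / 0.5318 = 0.24295 kg.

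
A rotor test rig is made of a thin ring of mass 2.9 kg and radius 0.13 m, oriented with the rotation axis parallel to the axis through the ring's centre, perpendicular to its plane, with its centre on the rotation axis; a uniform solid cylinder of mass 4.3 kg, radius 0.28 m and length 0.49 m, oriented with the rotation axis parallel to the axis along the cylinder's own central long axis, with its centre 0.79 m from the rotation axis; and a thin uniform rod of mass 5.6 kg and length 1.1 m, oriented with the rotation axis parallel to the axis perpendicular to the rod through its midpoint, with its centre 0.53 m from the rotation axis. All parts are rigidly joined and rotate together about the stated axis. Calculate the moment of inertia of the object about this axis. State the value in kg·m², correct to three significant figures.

Thin ring: I_cm = MR² = (2.9)(0.13)² = 0.04901 kg·m²; axis through the centre, so I = 0.04901 kg·m².
Solid cylinder: I_cm = (1/2)MR² = (1/2)(4.3)(0.28)² = 0.16856 kg·m²; centre at d = 0.79 m, so I = I_cm + Md² gives I = 0.16856 + (4.3)(0.79)² = 2.8522 kg·m².
Thin rod: I_cm = (1/12)ML² = (1/12)(5.6)(1.1)² = 0.56467 kg·m²; centre at d = 0.53 m, so I = I_cm + Md² gives I = 0.56467 + (5.6)(0.53)² = 2.1377 kg·m².
Total I = 0.04901 + 2.8522 + 2.1377 = 5.0389 kg·m².

5.04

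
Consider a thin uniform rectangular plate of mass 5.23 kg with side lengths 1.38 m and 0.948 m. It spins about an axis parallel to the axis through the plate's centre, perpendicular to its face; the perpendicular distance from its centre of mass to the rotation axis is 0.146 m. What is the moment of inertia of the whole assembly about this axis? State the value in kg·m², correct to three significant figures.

I_cm = (1/12)M(a²+b²) = (1/12)(5.23)[(1.38)² + (0.948)²] = 1.2217 kg·m²; centre at d = 0.146 m, so I = I_cm + Md² gives I = 1.2217 + (5.23)(0.146)² = 1.3332 kg·m².

1.33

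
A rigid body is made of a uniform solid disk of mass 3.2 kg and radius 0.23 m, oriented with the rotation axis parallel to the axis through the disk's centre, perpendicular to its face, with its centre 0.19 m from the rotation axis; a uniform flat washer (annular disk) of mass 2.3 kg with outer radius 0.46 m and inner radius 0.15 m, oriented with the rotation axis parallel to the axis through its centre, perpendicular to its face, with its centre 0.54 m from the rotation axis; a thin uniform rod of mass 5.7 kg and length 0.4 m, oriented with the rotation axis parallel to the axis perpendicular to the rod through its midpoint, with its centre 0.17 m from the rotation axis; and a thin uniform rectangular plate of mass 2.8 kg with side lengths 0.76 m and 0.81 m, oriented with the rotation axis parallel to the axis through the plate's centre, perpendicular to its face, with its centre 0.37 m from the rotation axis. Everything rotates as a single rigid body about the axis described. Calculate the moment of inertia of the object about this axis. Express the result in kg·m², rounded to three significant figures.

2.05

Solid disk: I_cm = (1/2)MR² = (1/2)(3.2)(0.23)² = 0.08464 kg·m²; centre at d = 0.19 m, so the parallel axis theorem gives I = 0.08464 + (3.2)(0.19)² = 0.20016 kg·m².
Annular disk: I_cm = (1/2)M(R²+r²) = (1/2)(2.3)[(0.46)² + (0.15)²] = 0.26921 kg·m²; centre at d = 0.54 m, so the parallel axis theorem gives I = 0.26921 + (2.3)(0.54)² = 0.9399 kg·m².
Thin rod: I_cm = (1/12)ML² = (1/12)(5.7)(0.4)² = 0.076 kg·m²; centre at d = 0.17 m, so the parallel axis theorem gives I = 0.076 + (5.7)(0.17)² = 0.24073 kg·m².
Rectangular plate: I_cm = (1/12)M(a²+b²) = (1/12)(2.8)[(0.76)² + (0.81)²] = 0.28786 kg·m²; centre at d = 0.37 m, so the parallel axis theorem gives I = 0.28786 + (2.8)(0.37)² = 0.67118 kg·m².
Total I = 0.20016 + 0.9399 + 0.24073 + 0.67118 = 2.052 kg·m².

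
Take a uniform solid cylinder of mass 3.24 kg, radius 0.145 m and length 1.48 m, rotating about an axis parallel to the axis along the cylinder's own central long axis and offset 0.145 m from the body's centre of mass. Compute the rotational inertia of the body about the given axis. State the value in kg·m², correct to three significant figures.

I_cm = (1/2)MR² = (1/2)(3.24)(0.145)² = 0.034061 kg·m²; centre at d = 0.145 m, so I = I_cm + Md² gives I = 0.034061 + (3.24)(0.145)² = 0.10218 kg·m².

0.102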